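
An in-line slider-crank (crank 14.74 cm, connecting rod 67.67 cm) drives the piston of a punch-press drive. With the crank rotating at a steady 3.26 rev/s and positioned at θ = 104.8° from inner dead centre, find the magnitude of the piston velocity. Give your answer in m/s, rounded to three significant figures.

2.75

ω = 2π·3.26 = 20.48 rad/s
For an in-line slider-crank, x = r cosθ + √(L² − r² sin²θ), so v = −rω sinθ·[1 + r cosθ/√(L² − r² sin²θ)].
With r = 0.1474 m, L = 0.6767 m, θ = 104.8°: √(L² − r² sin²θ) = 0.66152 m.
v = −0.1474·20.48·0.96682·[1 + 0.1474·-0.25545/0.66152] = -2.7529 m/s.
|v| = 2.7529 m/s.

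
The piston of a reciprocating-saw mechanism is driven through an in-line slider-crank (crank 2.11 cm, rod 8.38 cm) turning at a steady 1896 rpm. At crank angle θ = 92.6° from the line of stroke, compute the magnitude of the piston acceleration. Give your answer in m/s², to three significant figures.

ω = 2π·1896/60 = 198.5 rad/s
x(θ) = r cosθ + √(L² − r² sin²θ); with ω constant, a = ω²·d²x/dθ².
d²x/dθ² = −r cosθ − r²(cos2θ)/√u − r⁴ sin²2θ/(4u^{3/2}),  u = L² − r² sin²θ = 0.00657815 m².
Substituting r = 0.0211 m, L = 0.0838 m, θ = 92.6°: d²x/dθ² = +0.0064231 m.
a = ω²·d²x/dθ² = (198.5)²·(+0.0064231) = +253.21 m/s²;  |a| = 253.21 m/s².

253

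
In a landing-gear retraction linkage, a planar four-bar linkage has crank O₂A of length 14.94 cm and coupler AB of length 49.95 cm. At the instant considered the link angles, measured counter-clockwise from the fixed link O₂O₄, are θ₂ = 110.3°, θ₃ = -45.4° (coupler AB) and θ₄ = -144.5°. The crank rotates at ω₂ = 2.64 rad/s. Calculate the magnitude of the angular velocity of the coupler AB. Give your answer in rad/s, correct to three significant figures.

0.772

ω₂ = 2.64 rad/s
Differentiating the loop-closure r₂e^{iθ₂}+r₃e^{iθ₃}=r₁+r₄e^{iθ₄} gives r₂ω₂e^{iθ₂}+r₃ω₃e^{iθ₃}=r₄ω₄e^{iθ₄}.
Eliminating the other unknown: ω₃ = r₂ω₂ sin(θ₄−θ₂) / [r₃ sin(θ₃−θ₄)].
Numerator sine = +0.96502; denominator sine = +0.98741.
Result = 0.1494·2.64·(+0.96502) / (0.4995·(+0.98741)) = +0.77171 rad/s; magnitude 0.77171 rad/s.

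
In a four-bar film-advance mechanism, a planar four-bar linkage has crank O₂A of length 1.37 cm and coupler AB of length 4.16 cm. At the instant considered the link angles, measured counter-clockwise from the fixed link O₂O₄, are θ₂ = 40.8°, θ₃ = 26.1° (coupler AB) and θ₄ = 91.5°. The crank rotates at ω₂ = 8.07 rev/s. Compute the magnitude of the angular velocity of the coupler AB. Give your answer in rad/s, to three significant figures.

14.2

ω₂ = 50.71 rad/s (from 8.07 rev/s).
Differentiating the loop-closure r₂e^{iθ₂}+r₃e^{iθ₃}=r₁+r₄e^{iθ₄} gives r₂ω₂e^{iθ₂}+r₃ω₃e^{iθ₃}=r₄ω₄e^{iθ₄}.
Eliminating the other unknown: ω₃ = r₂ω₂ sin(θ₄−θ₂) / [r₃ sin(θ₃−θ₄)].
Numerator sine = +0.77384; denominator sine = -0.90924.
Result = 0.0137·50.71·(+0.77384) / (0.0416·(-0.90924)) = -14.212 rad/s; magnitude 14.212 rad/s.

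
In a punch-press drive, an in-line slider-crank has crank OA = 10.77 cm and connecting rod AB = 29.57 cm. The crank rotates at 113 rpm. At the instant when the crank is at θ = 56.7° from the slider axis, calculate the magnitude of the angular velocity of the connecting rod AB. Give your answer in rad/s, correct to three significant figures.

2.48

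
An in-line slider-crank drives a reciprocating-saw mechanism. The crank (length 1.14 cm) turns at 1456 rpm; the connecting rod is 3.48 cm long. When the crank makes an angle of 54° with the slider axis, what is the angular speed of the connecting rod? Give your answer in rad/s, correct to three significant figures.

ω = 152.5 rad/s (converted from 1456 rpm).
The rod makes angle φ with the slider axis where L sinφ = r sinθ; differentiating, L cosφ·φ̇ = r ω cosθ.
L cosφ = √(L² − r² sin²θ) = 0.033556 m.
|ω_rod| = r ω |cosθ| / √(L² − r² sin²θ) = 0.0114·152.5·0.58779/0.033556 = 30.447 rad/s.

30.4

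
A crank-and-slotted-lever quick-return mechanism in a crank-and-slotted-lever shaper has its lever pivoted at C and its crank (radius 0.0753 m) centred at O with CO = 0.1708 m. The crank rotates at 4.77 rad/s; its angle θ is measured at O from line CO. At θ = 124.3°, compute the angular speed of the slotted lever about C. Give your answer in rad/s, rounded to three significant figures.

0.370

ω = 4.77 rad/s
Crank pin A relative to C: A = (d + r cosθ, r sinθ); lever angle φ = atan2(r sinθ, d + r cosθ).
Differentiating tanφ: φ̇ = rω(d cosθ + r)/(d² + r² + 2dr cosθ).
d² + r² + 2dr cosθ = |CA|² = 0.0203474 m²;  d cosθ + r = -0.02095 m.
|ω_lever| = |0.0753·4.77·-0.02095| / 0.0203474 = 0.36982 rad/s.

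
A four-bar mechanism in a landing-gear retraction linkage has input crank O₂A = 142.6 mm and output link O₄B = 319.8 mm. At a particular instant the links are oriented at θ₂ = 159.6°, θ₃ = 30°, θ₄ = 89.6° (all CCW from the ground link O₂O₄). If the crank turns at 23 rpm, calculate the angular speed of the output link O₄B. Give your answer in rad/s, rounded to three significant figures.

ω₂ = 2.409 rad/s (from 23 rpm).
Differentiating the loop-closure r₂e^{iθ₂}+r₃e^{iθ₃}=r₁+r₄e^{iθ₄} gives r₂ω₂e^{iθ₂}+r₃ω₃e^{iθ₃}=r₄ω₄e^{iθ₄}.
Eliminating the other unknown: ω₄ = r₂ω₂ sin(θ₂−θ₃) / [r₄ sin(θ₄−θ₃)].
Numerator sine = +0.77051; denominator sine = +0.86251.
Result = 0.1426·2.409·(+0.77051) / (0.3198·(+0.86251)) = +0.95943 rad/s; magnitude 0.95943 rad/s.

0.959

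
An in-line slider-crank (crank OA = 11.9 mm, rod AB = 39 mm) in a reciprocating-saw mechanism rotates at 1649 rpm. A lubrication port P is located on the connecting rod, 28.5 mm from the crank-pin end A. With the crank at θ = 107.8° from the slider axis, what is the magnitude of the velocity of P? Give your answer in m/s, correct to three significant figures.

ω = 172.7 rad/s.  Crank-pin speed |V_A| = rω = 2.0549 m/s, perpendicular to OA.
Rod angle: sinφ = −(r/L) sinθ ⇒ φ = -16.889°; ω_rod = −rω cosθ/√(L²−r²sin²θ) = +16.833 rad/s.
V_P = V_A + ω_rod × AP, with AP = 0.0285 m along the rod.
Components: V_Px = −rω sinθ − a·ω_rod·sinφ = -1.8172 m/s;  V_Py = rω cosθ + a·ω_rod·cosφ = -0.16913 m/s.
|V_P| = √(V_Px² + V_Py²) = 1.825 m/s.

1.83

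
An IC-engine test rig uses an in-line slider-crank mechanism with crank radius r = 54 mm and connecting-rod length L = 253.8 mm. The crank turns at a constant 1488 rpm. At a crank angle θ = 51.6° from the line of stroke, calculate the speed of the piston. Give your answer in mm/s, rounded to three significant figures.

7480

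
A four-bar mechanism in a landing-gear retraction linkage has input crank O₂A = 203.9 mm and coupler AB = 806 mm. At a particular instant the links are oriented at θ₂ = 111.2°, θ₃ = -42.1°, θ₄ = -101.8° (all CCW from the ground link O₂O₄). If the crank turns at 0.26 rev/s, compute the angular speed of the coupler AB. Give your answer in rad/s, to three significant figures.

0.261

ω₂ = 1.634 rad/s (from 0.26 rev/s).
Differentiating the loop-closure r₂e^{iθ₂}+r₃e^{iθ₃}=r₁+r₄e^{iθ₄} gives r₂ω₂e^{iθ₂}+r₃ω₃e^{iθ₃}=r₄ω₄e^{iθ₄}.
Eliminating the other unknown: ω₃ = r₂ω₂ sin(θ₄−θ₂) / [r₃ sin(θ₃−θ₄)].
Numerator sine = +0.54464; denominator sine = +0.86340.
Result = 0.2039·1.634·(+0.54464) / (0.806·(+0.86340)) = +0.2607 rad/s; magnitude 0.2607 rad/s.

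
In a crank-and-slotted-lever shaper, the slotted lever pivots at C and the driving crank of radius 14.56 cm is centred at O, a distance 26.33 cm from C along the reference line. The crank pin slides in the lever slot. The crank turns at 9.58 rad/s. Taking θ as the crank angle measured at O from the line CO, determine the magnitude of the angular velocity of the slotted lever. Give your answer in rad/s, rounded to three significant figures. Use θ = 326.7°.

3.30

ω = 9.58 rad/s
Crank pin A relative to C: A = (d + r cosθ, r sinθ); lever angle φ = atan2(r sinθ, d + r cosθ).
Differentiating tanφ: φ̇ = rω(d cosθ + r)/(d² + r² + 2dr cosθ).
d² + r² + 2dr cosθ = |CA|² = 0.15461 m²;  d cosθ + r = +0.36567 m.
|ω_lever| = |0.1456·9.58·+0.36567| / 0.15461 = 3.299 rad/s.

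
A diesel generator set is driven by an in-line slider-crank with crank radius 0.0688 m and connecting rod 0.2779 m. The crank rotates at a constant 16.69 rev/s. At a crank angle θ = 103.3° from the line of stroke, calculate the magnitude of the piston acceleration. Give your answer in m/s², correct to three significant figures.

346

ω = 2π·16.7 = 104.9 rad/s
x(θ) = r cosθ + √(L² − r² sin²θ); with ω constant, a = ω²·d²x/dθ².
d²x/dθ² = −r cosθ − r²(cos2θ)/√u − r⁴ sin²2θ/(4u^{3/2}),  u = L² − r² sin²θ = 0.0727455 m².
Substituting r = 0.0688 m, L = 0.2779 m, θ = 103.3°: d²x/dθ² = +0.031462 m.
a = ω²·d²x/dθ² = (104.9)²·(+0.031462) = +345.99 m/s²;  |a| = 345.99 m/s².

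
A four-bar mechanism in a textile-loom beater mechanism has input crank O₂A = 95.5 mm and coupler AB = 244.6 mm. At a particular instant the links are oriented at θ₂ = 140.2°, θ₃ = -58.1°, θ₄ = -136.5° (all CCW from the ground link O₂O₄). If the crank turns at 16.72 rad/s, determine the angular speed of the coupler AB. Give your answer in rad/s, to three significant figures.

ω₂ = 16.72 rad/s
Differentiating the loop-closure r₂e^{iθ₂}+r₃e^{iθ₃}=r₁+r₄e^{iθ₄} gives r₂ω₂e^{iθ₂}+r₃ω₃e^{iθ₃}=r₄ω₄e^{iθ₄}.
Eliminating the other unknown: ω₃ = r₂ω₂ sin(θ₄−θ₂) / [r₃ sin(θ₃−θ₄)].
Numerator sine = +0.99317; denominator sine = +0.97958.
Result = 0.0955·16.72·(+0.99317) / (0.2446·(+0.97958)) = +6.6186 rad/s; magnitude 6.6186 rad/s.

6.62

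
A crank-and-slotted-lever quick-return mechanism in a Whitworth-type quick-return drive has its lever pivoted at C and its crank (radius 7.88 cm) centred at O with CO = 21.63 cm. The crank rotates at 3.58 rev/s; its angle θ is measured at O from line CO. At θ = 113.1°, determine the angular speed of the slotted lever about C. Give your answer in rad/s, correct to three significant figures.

0.271

ω = 22.49 rad/s (from 3.58 rev/s).
Crank pin A relative to C: A = (d + r cosθ, r sinθ); lever angle φ = atan2(r sinθ, d + r cosθ).
Differentiating tanφ: φ̇ = rω(d cosθ + r)/(d² + r² + 2dr cosθ).
d² + r² + 2dr cosθ = |CA|² = 0.0396208 m²;  d cosθ + r = -0.0060625 m.
|ω_lever| = |0.0788·22.49·-0.0060625| / 0.0396208 = 0.27122 rad/s.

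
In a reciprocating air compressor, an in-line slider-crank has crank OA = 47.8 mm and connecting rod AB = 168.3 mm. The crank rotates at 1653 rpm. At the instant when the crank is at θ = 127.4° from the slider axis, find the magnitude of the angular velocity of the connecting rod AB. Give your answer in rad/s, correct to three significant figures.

ω = 173.1 rad/s (converted from 1653 rpm).
The rod makes angle φ with the slider axis where L sinφ = r sinθ; differentiating, L cosφ·φ̇ = r ω cosθ.
L cosφ = √(L² − r² sin²θ) = 0.16396 m.
|ω_rod| = r ω |cosθ| / √(L² − r² sin²θ) = 0.0478·173.1·0.60738/0.16396 = 30.651 rad/s.

30.7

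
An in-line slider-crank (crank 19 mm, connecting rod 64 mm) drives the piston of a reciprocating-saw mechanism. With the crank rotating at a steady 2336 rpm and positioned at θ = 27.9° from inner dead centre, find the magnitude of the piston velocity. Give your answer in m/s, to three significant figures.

ω = 2π·2336/60 = 244.6 rad/s
For an in-line slider-crank, x = r cosθ + √(L² − r² sin²θ), so v = −rω sinθ·[1 + r cosθ/√(L² − r² sin²θ)].
With r = 0.019 m, L = 0.064 m, θ = 27.9°: √(L² − r² sin²θ) = 0.063379 m.
v = −0.019·244.6·0.46793·[1 + 0.019·0.88377/0.063379] = -2.7511 m/s.
|v| = 2.7511 m/s.

2.75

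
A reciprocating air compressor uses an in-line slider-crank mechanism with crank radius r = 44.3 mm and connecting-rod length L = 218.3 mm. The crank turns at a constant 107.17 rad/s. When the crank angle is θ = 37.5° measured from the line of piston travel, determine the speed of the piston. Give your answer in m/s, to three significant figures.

3.36

ω = 107.2 rad/s
For an in-line slider-crank, x = r cosθ + √(L² − r² sin²θ), so v = −rω sinθ·[1 + r cosθ/√(L² − r² sin²θ)].
With r = 0.0443 m, L = 0.2183 m, θ = 37.5°: √(L² − r² sin²θ) = 0.21663 m.
v = −0.0443·107.2·0.60876·[1 + 0.0443·0.79335/0.21663] = -3.3591 m/s.
|v| = 3.3591 m/s.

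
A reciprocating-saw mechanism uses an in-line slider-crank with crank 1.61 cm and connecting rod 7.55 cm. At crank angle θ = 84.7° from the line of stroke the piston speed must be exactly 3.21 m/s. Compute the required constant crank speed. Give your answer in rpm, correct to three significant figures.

For an in-line slider-crank, |v_piston| = rω|sinθ|·[1 + r cosθ/√(L² − r² sin²θ)].
With r = 0.0161 m, L = 0.0755 m, θ = 84.7°: the bracketed kinematic factor |dx/dθ| = 0.016354 m.
ω = v/|dx/dθ| = 3.21/0.016354 = 196.28 rad/s.
N = 60ω/(2π) = 1874.3 rpm.

1870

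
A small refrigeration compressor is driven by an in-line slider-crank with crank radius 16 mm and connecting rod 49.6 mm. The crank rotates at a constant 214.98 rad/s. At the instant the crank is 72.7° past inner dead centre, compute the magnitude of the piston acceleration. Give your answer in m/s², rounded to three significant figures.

ω = 215 rad/s
x(θ) = r cosθ + √(L² − r² sin²θ); with ω constant, a = ω²·d²x/dθ².
d²x/dθ² = −r cosθ − r²(cos2θ)/√u − r⁴ sin²2θ/(4u^{3/2}),  u = L² − r² sin²θ = 0.0022268 m².
Substituting r = 0.016 m, L = 0.0496 m, θ = 72.7°: d²x/dθ² = -0.00034276 m.
a = ω²·d²x/dθ² = (215)²·(-0.00034276) = -15.841 m/s²;  |a| = 15.841 m/s².

15.8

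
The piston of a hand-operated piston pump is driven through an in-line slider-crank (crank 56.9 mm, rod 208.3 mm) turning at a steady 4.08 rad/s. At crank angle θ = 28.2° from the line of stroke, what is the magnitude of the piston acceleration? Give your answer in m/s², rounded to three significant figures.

0.983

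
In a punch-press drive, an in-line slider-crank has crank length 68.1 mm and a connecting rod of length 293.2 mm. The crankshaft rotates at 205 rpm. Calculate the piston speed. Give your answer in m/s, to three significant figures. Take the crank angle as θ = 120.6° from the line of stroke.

1.11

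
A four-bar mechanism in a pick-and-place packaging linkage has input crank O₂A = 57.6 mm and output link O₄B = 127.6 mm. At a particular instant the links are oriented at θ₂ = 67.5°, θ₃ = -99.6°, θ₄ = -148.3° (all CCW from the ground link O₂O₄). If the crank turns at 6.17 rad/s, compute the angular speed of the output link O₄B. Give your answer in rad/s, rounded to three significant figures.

0.828

ω₂ = 6.17 rad/s
Differentiating the loop-closure r₂e^{iθ₂}+r₃e^{iθ₃}=r₁+r₄e^{iθ₄} gives r₂ω₂e^{iθ₂}+r₃ω₃e^{iθ₃}=r₄ω₄e^{iθ₄}.
Eliminating the other unknown: ω₄ = r₂ω₂ sin(θ₂−θ₃) / [r₄ sin(θ₄−θ₃)].
Numerator sine = +0.22325; denominator sine = -0.75126.
Result = 0.0576·6.17·(+0.22325) / (0.1276·(-0.75126)) = -0.82767 rad/s; magnitude 0.82767 rad/s.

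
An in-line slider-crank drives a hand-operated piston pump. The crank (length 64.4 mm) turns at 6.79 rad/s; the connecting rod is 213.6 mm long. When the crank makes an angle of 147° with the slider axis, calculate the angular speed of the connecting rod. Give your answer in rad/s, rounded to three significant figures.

1.74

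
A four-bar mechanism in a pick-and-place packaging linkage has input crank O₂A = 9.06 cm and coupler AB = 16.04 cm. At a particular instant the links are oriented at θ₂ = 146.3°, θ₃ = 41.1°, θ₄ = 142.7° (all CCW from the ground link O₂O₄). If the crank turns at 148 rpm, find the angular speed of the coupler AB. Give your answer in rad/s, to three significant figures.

0.561

ω₂ = 15.5 rad/s (from 148 rpm).
Differentiating the loop-closure r₂e^{iθ₂}+r₃e^{iθ₃}=r₁+r₄e^{iθ₄} gives r₂ω₂e^{iθ₂}+r₃ω₃e^{iθ₃}=r₄ω₄e^{iθ₄}.
Eliminating the other unknown: ω₃ = r₂ω₂ sin(θ₄−θ₂) / [r₃ sin(θ₃−θ₄)].
Numerator sine = -0.06279; denominator sine = -0.97958.
Result = 0.0906·15.5·(-0.06279) / (0.1604·(-0.97958)) = +0.56114 rad/s; magnitude 0.56114 rad/s.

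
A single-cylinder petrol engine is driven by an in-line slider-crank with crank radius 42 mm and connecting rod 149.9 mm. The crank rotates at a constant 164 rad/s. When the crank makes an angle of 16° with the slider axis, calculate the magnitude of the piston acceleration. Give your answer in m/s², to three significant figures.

1360

ω = 164 rad/s
x(θ) = r cosθ + √(L² − r² sin²θ); with ω constant, a = ω²·d²x/dθ².
d²x/dθ² = −r cosθ − r²(cos2θ)/√u − r⁴ sin²2θ/(4u^{3/2}),  u = L² − r² sin²θ = 0.022336 m².
Substituting r = 0.042 m, L = 0.1499 m, θ = 16°: d²x/dθ² = -0.050448 m.
a = ω²·d²x/dθ² = (164)²·(-0.050448) = -1356.9 m/s²;  |a| = 1356.9 m/s².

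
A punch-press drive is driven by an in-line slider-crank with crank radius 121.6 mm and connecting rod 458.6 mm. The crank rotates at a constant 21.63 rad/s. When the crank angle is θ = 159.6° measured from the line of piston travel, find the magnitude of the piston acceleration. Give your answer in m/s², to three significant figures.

41.7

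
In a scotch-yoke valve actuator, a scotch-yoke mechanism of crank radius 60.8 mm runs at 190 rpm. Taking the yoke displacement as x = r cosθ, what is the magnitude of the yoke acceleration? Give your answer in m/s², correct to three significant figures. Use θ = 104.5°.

ω = 19.9 rad/s (from 190 rpm).
x = r cosθ ⇒ ẍ = −rω² cosθ (ω constant).
|a| = rω²|cosθ| = 0.0608·(19.9)²·|cos 104.5°| = 6.0265 m/s².

6.03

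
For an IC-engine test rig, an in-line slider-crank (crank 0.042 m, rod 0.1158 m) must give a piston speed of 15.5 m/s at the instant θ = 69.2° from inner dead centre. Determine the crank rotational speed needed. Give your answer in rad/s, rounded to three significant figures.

For an in-line slider-crank, |v_piston| = rω|sinθ|·[1 + r cosθ/√(L² − r² sin²θ)].
With r = 0.042 m, L = 0.1158 m, θ = 69.2°: the bracketed kinematic factor |dx/dθ| = 0.044638 m.
ω = v/|dx/dθ| = 15.5/0.044638 = 347.24 rad/s.

347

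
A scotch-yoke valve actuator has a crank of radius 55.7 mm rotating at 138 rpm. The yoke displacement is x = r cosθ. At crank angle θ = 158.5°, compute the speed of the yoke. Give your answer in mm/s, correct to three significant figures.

295

ω = 14.45 rad/s (from 138 rpm).
x = r cosθ ⇒ ẋ = −rω sinθ.
|v| = rω|sinθ| = 0.0557·14.45·|sin 158.5°| = 0.29501 m/s = 295.01 mm/s.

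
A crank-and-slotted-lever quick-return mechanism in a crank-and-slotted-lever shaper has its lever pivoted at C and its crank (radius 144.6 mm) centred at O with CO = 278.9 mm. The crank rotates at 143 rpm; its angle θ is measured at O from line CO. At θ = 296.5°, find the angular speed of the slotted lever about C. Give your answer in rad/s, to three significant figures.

ω = 14.97 rad/s (from 143 rpm).
Crank pin A relative to C: A = (d + r cosθ, r sinθ); lever angle φ = atan2(r sinθ, d + r cosθ).
Differentiating tanφ: φ̇ = rω(d cosθ + r)/(d² + r² + 2dr cosθ).
d² + r² + 2dr cosθ = |CA|² = 0.134684 m²;  d cosθ + r = +0.26904 m.
|ω_lever| = |0.1446·14.97·+0.26904| / 0.134684 = 4.3256 rad/s.

4.33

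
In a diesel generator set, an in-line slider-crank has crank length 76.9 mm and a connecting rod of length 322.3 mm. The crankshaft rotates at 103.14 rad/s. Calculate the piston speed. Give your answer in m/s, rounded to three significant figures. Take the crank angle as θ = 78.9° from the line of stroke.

8.15

ω = 103.1 rad/s
For an in-line slider-crank, x = r cosθ + √(L² − r² sin²θ), so v = −rω sinθ·[1 + r cosθ/√(L² − r² sin²θ)].
With r = 0.0769 m, L = 0.3223 m, θ = 78.9°: √(L² − r² sin²θ) = 0.31334 m.
v = −0.0769·103.1·0.98129·[1 + 0.0769·0.19252/0.31334] = -8.1508 m/s.
|v| = 8.1508 m/s.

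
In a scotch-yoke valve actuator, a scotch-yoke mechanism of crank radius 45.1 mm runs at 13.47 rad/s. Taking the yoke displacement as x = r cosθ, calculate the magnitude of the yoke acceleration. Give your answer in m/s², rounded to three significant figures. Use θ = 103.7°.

1.94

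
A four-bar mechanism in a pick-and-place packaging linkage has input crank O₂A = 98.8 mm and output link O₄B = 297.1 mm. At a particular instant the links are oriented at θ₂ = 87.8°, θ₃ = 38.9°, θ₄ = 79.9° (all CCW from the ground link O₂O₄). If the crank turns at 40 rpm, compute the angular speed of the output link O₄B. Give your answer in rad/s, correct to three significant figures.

ω₂ = 4.189 rad/s (from 40 rpm).
Differentiating the loop-closure r₂e^{iθ₂}+r₃e^{iθ₃}=r₁+r₄e^{iθ₄} gives r₂ω₂e^{iθ₂}+r₃ω₃e^{iθ₃}=r₄ω₄e^{iθ₄}.
Eliminating the other unknown: ω₄ = r₂ω₂ sin(θ₂−θ₃) / [r₄ sin(θ₄−θ₃)].
Numerator sine = +0.75356; denominator sine = +0.65606.
Result = 0.0988·4.189·(+0.75356) / (0.2971·(+0.65606)) = +1.6 rad/s; magnitude 1.6 rad/s.

1.60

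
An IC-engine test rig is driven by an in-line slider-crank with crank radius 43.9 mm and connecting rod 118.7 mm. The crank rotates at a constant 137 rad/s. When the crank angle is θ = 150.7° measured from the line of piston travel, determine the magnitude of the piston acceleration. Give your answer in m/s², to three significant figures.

549

ω = 137 rad/s
x(θ) = r cosθ + √(L² − r² sin²θ); with ω constant, a = ω²·d²x/dθ².
d²x/dθ² = −r cosθ − r²(cos2θ)/√u − r⁴ sin²2θ/(4u^{3/2}),  u = L² − r² sin²θ = 0.0136281 m².
Substituting r = 0.0439 m, L = 0.1187 m, θ = 150.7°: d²x/dθ² = +0.029257 m.
a = ω²·d²x/dθ² = (137)²·(+0.029257) = +549.13 m/s²;  |a| = 549.13 m/s².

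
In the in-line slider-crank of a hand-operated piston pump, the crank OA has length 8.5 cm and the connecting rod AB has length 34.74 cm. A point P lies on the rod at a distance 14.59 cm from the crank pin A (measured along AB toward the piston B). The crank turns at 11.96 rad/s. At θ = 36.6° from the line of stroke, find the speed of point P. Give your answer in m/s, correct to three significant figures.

0.810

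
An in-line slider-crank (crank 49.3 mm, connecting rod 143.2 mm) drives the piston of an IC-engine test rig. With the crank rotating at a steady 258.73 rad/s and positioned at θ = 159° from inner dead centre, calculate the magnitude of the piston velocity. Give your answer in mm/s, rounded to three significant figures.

3090

ω = 258.7 rad/s
For an in-line slider-crank, x = r cosθ + √(L² − r² sin²θ), so v = −rω sinθ·[1 + r cosθ/√(L² − r² sin²θ)].
With r = 0.0493 m, L = 0.1432 m, θ = 159°: √(L² − r² sin²θ) = 0.14211 m.
v = −0.0493·258.7·0.35837·[1 + 0.0493·-0.93358/0.14211] = -3.0906 m/s.
|v| = 3.0906 m/s = 3090.6 mm/s.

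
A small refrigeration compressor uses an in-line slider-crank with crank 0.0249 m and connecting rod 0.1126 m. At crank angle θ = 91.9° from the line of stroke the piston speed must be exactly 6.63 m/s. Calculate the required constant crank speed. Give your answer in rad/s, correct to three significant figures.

For an in-line slider-crank, |v_piston| = rω|sinθ|·[1 + r cosθ/√(L² − r² sin²θ)].
With r = 0.0249 m, L = 0.1126 m, θ = 91.9°: the bracketed kinematic factor |dx/dθ| = 0.024699 m.
ω = v/|dx/dθ| = 6.63/0.024699 = 268.43 rad/s.

268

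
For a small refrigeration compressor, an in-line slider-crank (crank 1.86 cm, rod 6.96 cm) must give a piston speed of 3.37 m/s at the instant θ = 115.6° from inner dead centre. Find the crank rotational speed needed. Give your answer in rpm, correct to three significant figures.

For an in-line slider-crank, |v_piston| = rω|sinθ|·[1 + r cosθ/√(L² − r² sin²θ)].
With r = 0.0186 m, L = 0.0696 m, θ = 115.6°: the bracketed kinematic factor |dx/dθ| = 0.014778 m.
ω = v/|dx/dθ| = 3.37/0.014778 = 228.04 rad/s.
N = 60ω/(2π) = 2177.6 rpm.

2180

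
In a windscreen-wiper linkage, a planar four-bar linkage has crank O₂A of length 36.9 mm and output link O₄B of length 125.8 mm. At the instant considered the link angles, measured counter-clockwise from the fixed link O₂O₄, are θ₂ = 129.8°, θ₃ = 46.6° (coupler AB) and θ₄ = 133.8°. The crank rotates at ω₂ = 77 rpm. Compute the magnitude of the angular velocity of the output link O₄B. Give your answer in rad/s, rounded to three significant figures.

ω₂ = 8.063 rad/s (from 77 rpm).
Differentiating the loop-closure r₂e^{iθ₂}+r₃e^{iθ₃}=r₁+r₄e^{iθ₄} gives r₂ω₂e^{iθ₂}+r₃ω₃e^{iθ₃}=r₄ω₄e^{iθ₄}.
Eliminating the other unknown: ω₄ = r₂ω₂ sin(θ₂−θ₃) / [r₄ sin(θ₄−θ₃)].
Numerator sine = +0.99297; denominator sine = +0.99881.
Result = 0.0369·8.063·(+0.99297) / (0.1258·(+0.99881)) = +2.3514 rad/s; magnitude 2.3514 rad/s.

2.35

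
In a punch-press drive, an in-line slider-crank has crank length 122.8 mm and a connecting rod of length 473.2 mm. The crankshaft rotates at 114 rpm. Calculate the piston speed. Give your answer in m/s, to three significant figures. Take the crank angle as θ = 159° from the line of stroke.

ω = 2π·114/60 = 11.94 rad/s
For an in-line slider-crank, x = r cosθ + √(L² − r² sin²θ), so v = −rω sinθ·[1 + r cosθ/√(L² − r² sin²θ)].
With r = 0.1228 m, L = 0.4732 m, θ = 159°: √(L² − r² sin²θ) = 0.47115 m.
v = −0.1228·11.94·0.35837·[1 + 0.1228·-0.93358/0.47115] = -0.39753 m/s.
|v| = 0.39753 m/s.

0.398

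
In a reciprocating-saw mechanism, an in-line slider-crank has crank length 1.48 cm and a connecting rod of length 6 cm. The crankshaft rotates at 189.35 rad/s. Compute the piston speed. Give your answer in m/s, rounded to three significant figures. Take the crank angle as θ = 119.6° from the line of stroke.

ω = 189.3 rad/s
For an in-line slider-crank, x = r cosθ + √(L² − r² sin²θ), so v = −rω sinθ·[1 + r cosθ/√(L² − r² sin²θ)].
With r = 0.0148 m, L = 0.06 m, θ = 119.6°: √(L² − r² sin²θ) = 0.058604 m.
v = −0.0148·189.3·0.86949·[1 + 0.0148·-0.49394/0.058604] = -2.1327 m/s.
|v| = 2.1327 m/s.

2.13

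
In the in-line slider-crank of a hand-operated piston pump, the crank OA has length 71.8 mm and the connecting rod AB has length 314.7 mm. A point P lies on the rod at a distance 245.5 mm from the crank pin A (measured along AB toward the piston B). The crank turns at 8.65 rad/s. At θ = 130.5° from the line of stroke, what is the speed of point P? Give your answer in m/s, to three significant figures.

ω = 8.65 rad/s.  Crank-pin speed |V_A| = rω = 0.62107 m/s, perpendicular to OA.
Rod angle: sinφ = −(r/L) sinθ ⇒ φ = -9.991°; ω_rod = −rω cosθ/√(L²−r²sin²θ) = +1.3014 rad/s.
V_P = V_A + ω_rod × AP, with AP = 0.2455 m along the rod.
Components: V_Px = −rω sinθ − a·ω_rod·sinφ = -0.41683 m/s;  V_Py = rω cosθ + a·ω_rod·cosφ = -0.088694 m/s.
|V_P| = √(V_Px² + V_Py²) = 0.42617 m/s.

0.426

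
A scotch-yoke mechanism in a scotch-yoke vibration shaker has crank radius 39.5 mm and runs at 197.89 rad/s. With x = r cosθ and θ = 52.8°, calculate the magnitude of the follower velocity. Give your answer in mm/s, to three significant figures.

6230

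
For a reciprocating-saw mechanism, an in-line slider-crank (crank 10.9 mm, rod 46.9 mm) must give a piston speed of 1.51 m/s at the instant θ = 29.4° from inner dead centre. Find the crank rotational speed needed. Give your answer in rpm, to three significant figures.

2240

For an in-line slider-crank, |v_piston| = rω|sinθ|·[1 + r cosθ/√(L² − r² sin²θ)].
With r = 0.0109 m, L = 0.0469 m, θ = 29.4°: the bracketed kinematic factor |dx/dθ| = 0.0064414 m.
ω = v/|dx/dθ| = 1.51/0.0064414 = 234.42 rad/s.
N = 60ω/(2π) = 2238.6 rpm.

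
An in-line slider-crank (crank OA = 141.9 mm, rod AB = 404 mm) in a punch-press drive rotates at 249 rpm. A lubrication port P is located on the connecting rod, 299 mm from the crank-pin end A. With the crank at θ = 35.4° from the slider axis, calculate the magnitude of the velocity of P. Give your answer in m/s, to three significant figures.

ω = 26.08 rad/s.  Crank-pin speed |V_A| = rω = 3.7001 m/s, perpendicular to OA.
Rod angle: sinφ = −(r/L) sinθ ⇒ φ = -11.740°; ω_rod = −rω cosθ/√(L²−r²sin²θ) = -7.6249 rad/s.
V_P = V_A + ω_rod × AP, with AP = 0.299 m along the rod.
Components: V_Px = −rω sinθ − a·ω_rod·sinφ = -2.6073 m/s;  V_Py = rω cosθ + a·ω_rod·cosφ = +0.78387 m/s.
|V_P| = √(V_Px² + V_Py²) = 2.7225 m/s.

2.72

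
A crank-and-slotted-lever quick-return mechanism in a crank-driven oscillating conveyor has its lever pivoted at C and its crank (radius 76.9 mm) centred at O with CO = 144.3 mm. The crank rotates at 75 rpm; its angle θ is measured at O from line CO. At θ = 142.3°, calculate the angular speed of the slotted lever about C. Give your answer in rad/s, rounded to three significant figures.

ω = 7.854 rad/s (from 75 rpm).
Crank pin A relative to C: A = (d + r cosθ, r sinθ); lever angle φ = atan2(r sinθ, d + r cosθ).
Differentiating tanφ: φ̇ = rω(d cosθ + r)/(d² + r² + 2dr cosθ).
d² + r² + 2dr cosθ = |CA|² = 0.00917621 m²;  d cosθ + r = -0.037274 m.
|ω_lever| = |0.0769·7.854·-0.037274| / 0.00917621 = 2.4533 rad/s.

2.45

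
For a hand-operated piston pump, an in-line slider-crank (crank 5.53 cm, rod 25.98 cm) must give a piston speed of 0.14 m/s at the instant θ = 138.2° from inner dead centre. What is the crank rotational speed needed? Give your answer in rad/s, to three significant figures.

For an in-line slider-crank, |v_piston| = rω|sinθ|·[1 + r cosθ/√(L² − r² sin²θ)].
With r = 0.0553 m, L = 0.2598 m, θ = 138.2°: the bracketed kinematic factor |dx/dθ| = 0.030951 m.
ω = v/|dx/dθ| = 0.14/0.030951 = 4.5233 rad/s.

4.52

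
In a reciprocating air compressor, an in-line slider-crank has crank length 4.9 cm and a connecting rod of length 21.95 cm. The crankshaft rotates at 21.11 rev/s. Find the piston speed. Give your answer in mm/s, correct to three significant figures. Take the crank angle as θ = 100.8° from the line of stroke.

ω = 2π·21.1 = 132.6 rad/s
For an in-line slider-crank, x = r cosθ + √(L² − r² sin²θ), so v = −rω sinθ·[1 + r cosθ/√(L² − r² sin²θ)].
With r = 0.049 m, L = 0.2195 m, θ = 100.8°: √(L² − r² sin²θ) = 0.21416 m.
v = −0.049·132.6·0.98229·[1 + 0.049·-0.18738/0.21416] = -6.1104 m/s.
|v| = 6.1104 m/s = 6110.4 mm/s.

6110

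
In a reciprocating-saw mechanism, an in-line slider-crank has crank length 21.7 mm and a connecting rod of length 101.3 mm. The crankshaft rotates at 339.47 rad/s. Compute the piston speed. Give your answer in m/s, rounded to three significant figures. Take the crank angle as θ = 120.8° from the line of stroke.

ω = 339.5 rad/s
For an in-line slider-crank, x = r cosθ + √(L² − r² sin²θ), so v = −rω sinθ·[1 + r cosθ/√(L² − r² sin²θ)].
With r = 0.0217 m, L = 0.1013 m, θ = 120.8°: √(L² − r² sin²θ) = 0.09957 m.
v = −0.0217·339.5·0.85896·[1 + 0.0217·-0.51204/0.09957] = -5.6214 m/s.
|v| = 5.6214 m/s.

5.62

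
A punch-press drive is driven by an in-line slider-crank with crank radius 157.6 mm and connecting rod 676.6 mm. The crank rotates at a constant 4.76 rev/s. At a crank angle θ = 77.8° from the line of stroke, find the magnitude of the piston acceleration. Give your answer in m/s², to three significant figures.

0.837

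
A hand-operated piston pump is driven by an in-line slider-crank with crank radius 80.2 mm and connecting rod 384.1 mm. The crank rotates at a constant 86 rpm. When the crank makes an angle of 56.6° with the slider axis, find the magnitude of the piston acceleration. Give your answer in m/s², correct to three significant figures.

3.05

ω = 2π·86/60 = 9.006 rad/s
x(θ) = r cosθ + √(L² − r² sin²θ); with ω constant, a = ω²·d²x/dθ².
d²x/dθ² = −r cosθ − r²(cos2θ)/√u − r⁴ sin²2θ/(4u^{3/2}),  u = L² − r² sin²θ = 0.14305 m².
Substituting r = 0.0802 m, L = 0.3841 m, θ = 56.6°: d²x/dθ² = -0.037611 m.
a = ω²·d²x/dθ² = (9.006)²·(-0.037611) = -3.0505 m/s²;  |a| = 3.0505 m/s².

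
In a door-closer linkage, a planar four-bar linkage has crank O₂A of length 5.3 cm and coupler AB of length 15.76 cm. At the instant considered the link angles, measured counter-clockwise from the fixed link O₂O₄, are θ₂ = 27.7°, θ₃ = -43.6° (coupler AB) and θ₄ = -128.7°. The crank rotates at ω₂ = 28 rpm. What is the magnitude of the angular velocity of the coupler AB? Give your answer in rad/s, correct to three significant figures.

ω₂ = 2.932 rad/s (from 28 rpm).
Differentiating the loop-closure r₂e^{iθ₂}+r₃e^{iθ₃}=r₁+r₄e^{iθ₄} gives r₂ω₂e^{iθ₂}+r₃ω₃e^{iθ₃}=r₄ω₄e^{iθ₄}.
Eliminating the other unknown: ω₃ = r₂ω₂ sin(θ₄−θ₂) / [r₃ sin(θ₃−θ₄)].
Numerator sine = -0.40035; denominator sine = +0.99635.
Result = 0.053·2.932·(-0.40035) / (0.1576·(+0.99635)) = -0.39622 rad/s; magnitude 0.39622 rad/s.

0.396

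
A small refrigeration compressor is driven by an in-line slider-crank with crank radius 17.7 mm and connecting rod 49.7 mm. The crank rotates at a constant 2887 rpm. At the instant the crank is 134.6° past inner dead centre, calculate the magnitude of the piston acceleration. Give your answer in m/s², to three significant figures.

ω = 2π·2887/60 = 302.3 rad/s
x(θ) = r cosθ + √(L² − r² sin²θ); with ω constant, a = ω²·d²x/dθ².
d²x/dθ² = −r cosθ − r²(cos2θ)/√u − r⁴ sin²2θ/(4u^{3/2}),  u = L² − r² sin²θ = 0.00231126 m².
Substituting r = 0.0177 m, L = 0.0497 m, θ = 134.6°: d²x/dθ² = +0.012298 m.
a = ω²·d²x/dθ² = (302.3)²·(+0.012298) = +1124.1 m/s²;  |a| = 1124.1 m/s².

1120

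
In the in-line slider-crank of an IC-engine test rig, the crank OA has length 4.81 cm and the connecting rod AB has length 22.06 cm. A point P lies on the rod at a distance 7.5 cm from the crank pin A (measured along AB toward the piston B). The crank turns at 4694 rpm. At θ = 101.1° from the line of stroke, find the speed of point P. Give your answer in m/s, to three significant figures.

ω = 491.6 rad/s.  Crank-pin speed |V_A| = rω = 23.644 m/s, perpendicular to OA.
Rod angle: sinφ = −(r/L) sinθ ⇒ φ = -12.355°; ω_rod = −rω cosθ/√(L²−r²sin²θ) = +21.124 rad/s.
V_P = V_A + ω_rod × AP, with AP = 0.075 m along the rod.
Components: V_Px = −rω sinθ − a·ω_rod·sinφ = -22.862 m/s;  V_Py = rω cosθ + a·ω_rod·cosφ = -3.0044 m/s.
|V_P| = √(V_Px² + V_Py²) = 23.059 m/s.

23.1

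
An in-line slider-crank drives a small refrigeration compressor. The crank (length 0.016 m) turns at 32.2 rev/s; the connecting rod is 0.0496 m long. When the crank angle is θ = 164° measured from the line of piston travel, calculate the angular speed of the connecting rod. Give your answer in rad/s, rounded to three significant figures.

63.0

ω = 202.3 rad/s (converted from 32.2 rev/s).
The rod makes angle φ with the slider axis where L sinφ = r sinθ; differentiating, L cosφ·φ̇ = r ω cosθ.
L cosφ = √(L² − r² sin²θ) = 0.049404 m.
|ω_rod| = r ω |cosθ| / √(L² − r² sin²θ) = 0.016·202.3·0.96126/0.049404 = 62.985 rad/s.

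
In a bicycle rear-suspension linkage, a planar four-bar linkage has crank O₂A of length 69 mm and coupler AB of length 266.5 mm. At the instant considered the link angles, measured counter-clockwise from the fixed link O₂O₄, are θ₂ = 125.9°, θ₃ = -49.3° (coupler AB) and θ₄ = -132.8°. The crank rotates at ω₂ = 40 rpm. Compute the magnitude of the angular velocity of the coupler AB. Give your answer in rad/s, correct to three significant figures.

ω₂ = 4.189 rad/s (from 40 rpm).
Differentiating the loop-closure r₂e^{iθ₂}+r₃e^{iθ₃}=r₁+r₄e^{iθ₄} gives r₂ω₂e^{iθ₂}+r₃ω₃e^{iθ₃}=r₄ω₄e^{iθ₄}.
Eliminating the other unknown: ω₃ = r₂ω₂ sin(θ₄−θ₂) / [r₃ sin(θ₃−θ₄)].
Numerator sine = +0.98061; denominator sine = +0.99357.
Result = 0.069·4.189·(+0.98061) / (0.2665·(+0.99357)) = +1.0704 rad/s; magnitude 1.0704 rad/s.

1.07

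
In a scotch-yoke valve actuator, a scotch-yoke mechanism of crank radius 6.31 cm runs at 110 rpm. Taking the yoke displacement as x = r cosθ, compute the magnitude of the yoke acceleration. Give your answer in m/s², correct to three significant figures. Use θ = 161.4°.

7.94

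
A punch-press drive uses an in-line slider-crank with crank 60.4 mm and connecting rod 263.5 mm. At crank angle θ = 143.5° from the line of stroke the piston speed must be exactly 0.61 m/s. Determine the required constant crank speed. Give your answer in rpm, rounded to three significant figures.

199

For an in-line slider-crank, |v_piston| = rω|sinθ|·[1 + r cosθ/√(L² − r² sin²θ)].
With r = 0.0604 m, L = 0.2635 m, θ = 143.5°: the bracketed kinematic factor |dx/dθ| = 0.029245 m.
ω = v/|dx/dθ| = 0.61/0.029245 = 20.858 rad/s.
N = 60ω/(2π) = 199.18 rpm.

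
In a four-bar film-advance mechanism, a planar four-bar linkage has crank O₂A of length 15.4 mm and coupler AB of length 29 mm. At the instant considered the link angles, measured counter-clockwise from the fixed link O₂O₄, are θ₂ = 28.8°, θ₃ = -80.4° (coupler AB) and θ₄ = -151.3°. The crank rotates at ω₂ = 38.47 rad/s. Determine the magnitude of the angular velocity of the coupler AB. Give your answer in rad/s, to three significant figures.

0.0377

ω₂ = 38.47 rad/s
Differentiating the loop-closure r₂e^{iθ₂}+r₃e^{iθ₃}=r₁+r₄e^{iθ₄} gives r₂ω₂e^{iθ₂}+r₃ω₃e^{iθ₃}=r₄ω₄e^{iθ₄}.
Eliminating the other unknown: ω₃ = r₂ω₂ sin(θ₄−θ₂) / [r₃ sin(θ₃−θ₄)].
Numerator sine = +0.00175; denominator sine = +0.94495.
Result = 0.0154·38.47·(+0.00175) / (0.029·(+0.94495)) = +0.037732 rad/s; magnitude 0.037732 rad/s.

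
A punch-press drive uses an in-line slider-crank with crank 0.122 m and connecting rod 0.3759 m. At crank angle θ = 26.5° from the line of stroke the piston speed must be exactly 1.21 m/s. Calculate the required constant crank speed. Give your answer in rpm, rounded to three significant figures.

For an in-line slider-crank, |v_piston| = rω|sinθ|·[1 + r cosθ/√(L² − r² sin²θ)].
With r = 0.122 m, L = 0.3759 m, θ = 26.5°: the bracketed kinematic factor |dx/dθ| = 0.070416 m.
ω = v/|dx/dθ| = 1.21/0.070416 = 17.184 rad/s.
N = 60ω/(2π) = 164.09 rpm.

164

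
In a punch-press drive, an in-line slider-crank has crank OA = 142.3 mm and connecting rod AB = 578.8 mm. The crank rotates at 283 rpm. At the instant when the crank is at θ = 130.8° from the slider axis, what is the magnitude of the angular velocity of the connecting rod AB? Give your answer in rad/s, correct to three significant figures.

ω = 29.64 rad/s (converted from 283 rpm).
The rod makes angle φ with the slider axis where L sinφ = r sinθ; differentiating, L cosφ·φ̇ = r ω cosθ.
L cosφ = √(L² − r² sin²θ) = 0.56869 m.
|ω_rod| = r ω |cosθ| / √(L² − r² sin²θ) = 0.1423·29.64·0.65342/0.56869 = 4.8455 rad/s.

4.85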